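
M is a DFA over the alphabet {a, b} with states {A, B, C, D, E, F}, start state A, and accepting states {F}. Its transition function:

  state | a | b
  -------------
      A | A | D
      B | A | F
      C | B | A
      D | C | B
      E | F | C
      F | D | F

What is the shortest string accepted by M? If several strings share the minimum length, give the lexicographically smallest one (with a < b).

bbb

A breadth-first search from A reaches an accepting state first via the path A → D → B → F on input bbb.
No string of length < 3 is accepted (BFS exhausts all shorter strings without reaching an accepting state), and bbb is the lexicographically least accepting string of length 3.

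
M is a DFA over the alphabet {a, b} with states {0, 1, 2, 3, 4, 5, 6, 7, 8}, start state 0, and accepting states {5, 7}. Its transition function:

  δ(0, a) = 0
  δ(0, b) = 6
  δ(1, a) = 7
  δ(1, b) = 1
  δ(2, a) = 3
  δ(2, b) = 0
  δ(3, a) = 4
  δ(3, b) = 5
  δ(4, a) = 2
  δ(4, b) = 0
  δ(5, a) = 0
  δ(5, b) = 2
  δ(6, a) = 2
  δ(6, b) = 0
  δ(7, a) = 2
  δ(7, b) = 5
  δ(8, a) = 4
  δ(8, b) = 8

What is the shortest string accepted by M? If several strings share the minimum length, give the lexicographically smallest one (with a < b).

baab

A breadth-first search from 0 reaches an accepting state first via the path 0 → 6 → 2 → 3 → 5 on input baab.
No string of length < 4 is accepted (BFS exhausts all shorter strings without reaching an accepting state), and baab is the lexicographically least accepting string of length 4.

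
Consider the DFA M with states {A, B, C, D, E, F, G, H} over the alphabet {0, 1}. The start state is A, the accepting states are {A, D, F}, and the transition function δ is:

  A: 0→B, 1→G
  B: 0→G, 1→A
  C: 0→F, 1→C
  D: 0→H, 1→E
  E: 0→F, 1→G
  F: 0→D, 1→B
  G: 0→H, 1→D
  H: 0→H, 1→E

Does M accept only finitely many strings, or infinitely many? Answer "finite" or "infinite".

State A is reachable from the start and can reach an accepting state, and it lies on the cycle A → B → A.
Traversing that cycle any number of times yields accepted strings of unbounded length, so the language is infinite.

infinite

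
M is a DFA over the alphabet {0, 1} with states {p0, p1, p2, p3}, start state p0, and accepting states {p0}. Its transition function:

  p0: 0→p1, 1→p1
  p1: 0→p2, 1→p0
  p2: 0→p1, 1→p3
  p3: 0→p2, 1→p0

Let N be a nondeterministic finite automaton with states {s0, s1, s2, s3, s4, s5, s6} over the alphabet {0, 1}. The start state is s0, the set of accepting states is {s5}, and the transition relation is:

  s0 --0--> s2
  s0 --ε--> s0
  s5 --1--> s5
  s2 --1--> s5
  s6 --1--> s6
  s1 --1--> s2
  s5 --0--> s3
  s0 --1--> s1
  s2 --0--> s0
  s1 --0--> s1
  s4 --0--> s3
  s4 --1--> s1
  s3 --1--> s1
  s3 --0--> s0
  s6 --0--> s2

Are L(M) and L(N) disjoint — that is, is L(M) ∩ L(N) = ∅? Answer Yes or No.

The string 01 is accepted by both M and N.
Hence L(M) ∩ L(N) ≠ ∅.

No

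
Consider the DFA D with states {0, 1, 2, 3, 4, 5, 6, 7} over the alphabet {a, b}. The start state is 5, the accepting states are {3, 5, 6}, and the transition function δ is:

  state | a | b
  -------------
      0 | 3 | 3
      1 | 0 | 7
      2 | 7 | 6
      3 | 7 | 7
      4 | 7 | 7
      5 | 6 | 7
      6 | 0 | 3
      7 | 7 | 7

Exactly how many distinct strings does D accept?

5

The useful subgraph on states {0, 3, 5, 6} is acyclic, so L(D) is finite; the longest accepting path visits 4 useful states, giving maximum string length 3.
Counting accepting paths from 5 by length: 1 of length 0, 1 of length 1, 1 of length 2, 2 of length 3. Total 5.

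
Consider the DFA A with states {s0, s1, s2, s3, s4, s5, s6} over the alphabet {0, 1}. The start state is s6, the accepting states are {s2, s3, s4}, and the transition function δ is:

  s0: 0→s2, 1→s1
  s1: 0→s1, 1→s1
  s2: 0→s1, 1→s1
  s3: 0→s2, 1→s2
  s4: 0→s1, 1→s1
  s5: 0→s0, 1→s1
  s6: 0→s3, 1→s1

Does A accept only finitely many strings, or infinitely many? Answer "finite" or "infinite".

The useful states (reachable from s6 and able to reach an accepting state) are {s2, s3, s6}.
Restricted to these states the transition graph has no cycle, so every accepting path has bounded length and L is finite.

finite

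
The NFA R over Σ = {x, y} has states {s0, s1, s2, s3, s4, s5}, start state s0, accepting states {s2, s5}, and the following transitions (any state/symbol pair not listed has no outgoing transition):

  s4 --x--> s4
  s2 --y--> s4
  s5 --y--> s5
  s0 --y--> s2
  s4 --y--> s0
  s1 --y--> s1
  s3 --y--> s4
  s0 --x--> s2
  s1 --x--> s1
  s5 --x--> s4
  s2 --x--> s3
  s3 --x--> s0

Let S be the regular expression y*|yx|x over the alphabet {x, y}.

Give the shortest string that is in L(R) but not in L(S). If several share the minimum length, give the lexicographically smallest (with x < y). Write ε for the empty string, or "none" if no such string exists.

The string xxxx is accepted by R but not by S.
No shorter string lies in the difference, and xxxx is the lexicographically first length-4 string in L(R) \ L(S).

xxxx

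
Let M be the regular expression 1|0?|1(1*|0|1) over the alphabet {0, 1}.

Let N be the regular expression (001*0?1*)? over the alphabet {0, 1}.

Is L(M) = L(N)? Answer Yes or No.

No

The string 0 is accepted by M but rejected by N.
So L(M) ≠ L(N).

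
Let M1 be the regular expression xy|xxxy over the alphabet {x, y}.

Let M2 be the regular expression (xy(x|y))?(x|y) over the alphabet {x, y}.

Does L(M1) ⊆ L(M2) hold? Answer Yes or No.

The string xy is in L(M1) but not in L(M2).
So L(M1) ⊄ L(M2).

No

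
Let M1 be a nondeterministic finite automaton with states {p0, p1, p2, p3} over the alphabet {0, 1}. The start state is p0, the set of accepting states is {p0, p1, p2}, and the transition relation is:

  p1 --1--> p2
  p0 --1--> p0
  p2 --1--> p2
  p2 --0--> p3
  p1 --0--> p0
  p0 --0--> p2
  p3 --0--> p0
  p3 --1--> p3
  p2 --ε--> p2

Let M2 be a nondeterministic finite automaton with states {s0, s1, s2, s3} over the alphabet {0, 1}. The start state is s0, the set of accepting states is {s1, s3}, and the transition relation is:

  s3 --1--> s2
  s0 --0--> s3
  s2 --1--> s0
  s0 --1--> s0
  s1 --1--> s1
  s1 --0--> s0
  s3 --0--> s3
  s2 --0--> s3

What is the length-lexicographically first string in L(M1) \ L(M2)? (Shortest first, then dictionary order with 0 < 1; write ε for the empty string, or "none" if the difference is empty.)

The empty string ε is accepted by M1 but not by M2.
Since ε is the unique shortest string, it is the required witness.

ε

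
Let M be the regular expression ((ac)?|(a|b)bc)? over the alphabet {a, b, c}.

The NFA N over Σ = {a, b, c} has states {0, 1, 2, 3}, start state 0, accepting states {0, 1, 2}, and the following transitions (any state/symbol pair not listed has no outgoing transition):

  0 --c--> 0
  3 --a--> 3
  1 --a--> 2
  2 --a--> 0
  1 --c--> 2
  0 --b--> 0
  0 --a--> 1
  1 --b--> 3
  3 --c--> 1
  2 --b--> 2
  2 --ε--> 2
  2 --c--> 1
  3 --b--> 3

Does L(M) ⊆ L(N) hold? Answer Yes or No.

Yes

Converting the expression M to a DFA (subset construction, then merging equivalent states) gives the minimal DFA with states {m0, m1, m2, m3, m4, m5}, start state m0, accepting states {m0, m5} and transitions m0: a→m1, b→m2, c→m3; m1: a→m3, b→m4, c→m5; m2: a→m3, b→m4, c→m3; m3: a→m3, b→m3, c→m3; m4: a→m3, b→m3, c→m5; m5: a→m3, b→m3, c→m3.
Exploring the product automaton M × N from the start pair (m0, 0), following both machines on each input symbol, reaches 12 state pairs: (m0, 0), (m1, 1), (m2, 0), (m3, 0), (m3, 2), (m4, 3), (m5, 2), (m3, 1), (m4, 0), (m3, 3), (m5, 1), (m5, 0).
M accepts in {m0, m5} and N accepts in {0, 1, 2}. The reachable pairs whose M-component is accepting are (m0, 0), (m5, 2), (m5, 1), (m5, 0); in each of them the N-component is accepting too, so the product for L(M) \ L(N) (M-component accepting, N-component rejecting) has no reachable accepting pair and the difference is empty.
Hence every string in L(M) is also in L(N).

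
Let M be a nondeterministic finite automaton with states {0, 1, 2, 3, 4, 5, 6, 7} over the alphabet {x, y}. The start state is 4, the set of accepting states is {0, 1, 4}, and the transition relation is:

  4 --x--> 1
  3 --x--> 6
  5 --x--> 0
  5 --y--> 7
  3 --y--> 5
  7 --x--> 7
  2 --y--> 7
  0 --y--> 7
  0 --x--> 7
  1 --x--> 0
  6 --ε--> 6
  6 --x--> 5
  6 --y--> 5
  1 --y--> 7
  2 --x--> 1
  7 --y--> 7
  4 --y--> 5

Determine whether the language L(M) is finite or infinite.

finite

The useful states (reachable from 4 and able to reach an accepting state) are {0, 1, 4, 5}.
Restricted to these states the transition graph has no cycle, so every accepting path has bounded length and L is finite.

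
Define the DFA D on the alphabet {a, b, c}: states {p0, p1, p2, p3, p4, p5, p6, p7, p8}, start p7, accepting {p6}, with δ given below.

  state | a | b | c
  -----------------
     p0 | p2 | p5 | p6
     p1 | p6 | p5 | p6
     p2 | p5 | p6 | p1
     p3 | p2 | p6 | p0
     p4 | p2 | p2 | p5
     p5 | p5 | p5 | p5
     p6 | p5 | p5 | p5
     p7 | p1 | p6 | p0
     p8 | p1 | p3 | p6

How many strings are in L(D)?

7

The useful subgraph on states {p0, p1, p2, p6, p7} is acyclic, so L(D) is finite; the longest accepting path visits 5 useful states, giving maximum string length 4.
Counting accepting paths from p7 by length: 1 of length 1, 3 of length 2, 1 of length 3, 2 of length 4. Total 7.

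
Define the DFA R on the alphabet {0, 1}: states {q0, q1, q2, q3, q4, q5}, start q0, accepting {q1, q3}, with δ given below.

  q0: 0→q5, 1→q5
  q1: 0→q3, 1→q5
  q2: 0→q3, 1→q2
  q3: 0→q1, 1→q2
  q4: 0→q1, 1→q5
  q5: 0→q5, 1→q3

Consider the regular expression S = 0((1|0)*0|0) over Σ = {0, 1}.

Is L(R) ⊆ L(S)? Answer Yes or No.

The string 01 is in L(R) but not in L(S).
So L(R) ⊄ L(S).

No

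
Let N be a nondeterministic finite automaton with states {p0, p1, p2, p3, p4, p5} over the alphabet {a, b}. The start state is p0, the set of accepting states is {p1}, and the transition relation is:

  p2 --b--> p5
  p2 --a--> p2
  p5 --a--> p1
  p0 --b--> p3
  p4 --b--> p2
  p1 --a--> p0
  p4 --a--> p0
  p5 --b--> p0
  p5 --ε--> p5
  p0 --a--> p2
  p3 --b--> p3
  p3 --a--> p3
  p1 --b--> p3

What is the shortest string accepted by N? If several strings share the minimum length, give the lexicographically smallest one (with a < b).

aba

A breadth-first search from p0 reaches an accepting state first via the path p0 → p2 → p5 → p1 on input aba.
No string of length < 3 is accepted (BFS exhausts all shorter strings without reaching an accepting state), and aba is the lexicographically least accepting string of length 3.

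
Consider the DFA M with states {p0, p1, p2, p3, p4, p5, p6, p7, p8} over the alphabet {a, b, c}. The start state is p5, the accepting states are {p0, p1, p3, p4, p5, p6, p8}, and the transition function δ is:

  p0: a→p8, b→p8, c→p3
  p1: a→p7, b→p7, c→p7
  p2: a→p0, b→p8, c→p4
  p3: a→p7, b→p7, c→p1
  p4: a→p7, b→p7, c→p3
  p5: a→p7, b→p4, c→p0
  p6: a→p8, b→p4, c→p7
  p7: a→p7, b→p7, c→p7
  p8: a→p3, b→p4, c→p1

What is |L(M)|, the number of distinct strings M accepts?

21

The useful subgraph on states {p0, p1, p3, p4, p5, p8} is acyclic, so L(M) is finite; the longest accepting path visits 6 useful states, giving maximum string length 5.
Counting accepting paths from p5 by length: 1 of length 0, 2 of length 1, 4 of length 2, 8 of length 3, 4 of length 4, 2 of length 5. Total 21.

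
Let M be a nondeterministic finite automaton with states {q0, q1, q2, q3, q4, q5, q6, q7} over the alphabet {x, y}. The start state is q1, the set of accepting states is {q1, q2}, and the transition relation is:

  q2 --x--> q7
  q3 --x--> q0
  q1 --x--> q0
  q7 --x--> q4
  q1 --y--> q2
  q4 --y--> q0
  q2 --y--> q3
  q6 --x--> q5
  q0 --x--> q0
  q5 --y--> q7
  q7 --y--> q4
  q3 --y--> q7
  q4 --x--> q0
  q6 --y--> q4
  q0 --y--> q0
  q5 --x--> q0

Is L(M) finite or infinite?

finite

The useful states (reachable from q1 and able to reach an accepting state) are {q1, q2}.
Restricted to these states the transition graph has no cycle, so every accepting path has bounded length and L is finite.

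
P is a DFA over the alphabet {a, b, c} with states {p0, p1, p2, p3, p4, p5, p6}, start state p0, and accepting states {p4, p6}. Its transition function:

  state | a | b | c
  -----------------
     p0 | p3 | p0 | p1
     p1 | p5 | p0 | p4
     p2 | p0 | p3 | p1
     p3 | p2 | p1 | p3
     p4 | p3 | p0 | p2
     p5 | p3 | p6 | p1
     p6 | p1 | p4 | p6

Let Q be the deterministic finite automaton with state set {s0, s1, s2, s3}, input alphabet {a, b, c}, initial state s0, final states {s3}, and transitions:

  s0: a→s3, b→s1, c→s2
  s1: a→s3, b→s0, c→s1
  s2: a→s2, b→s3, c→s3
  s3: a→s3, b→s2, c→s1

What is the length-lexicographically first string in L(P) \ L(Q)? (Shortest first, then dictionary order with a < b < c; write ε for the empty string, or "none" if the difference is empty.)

bcc

The string bcc is accepted by P but not by Q.
No shorter string lies in the difference, and bcc is the lexicographically first length-3 string in L(P) \ L(Q).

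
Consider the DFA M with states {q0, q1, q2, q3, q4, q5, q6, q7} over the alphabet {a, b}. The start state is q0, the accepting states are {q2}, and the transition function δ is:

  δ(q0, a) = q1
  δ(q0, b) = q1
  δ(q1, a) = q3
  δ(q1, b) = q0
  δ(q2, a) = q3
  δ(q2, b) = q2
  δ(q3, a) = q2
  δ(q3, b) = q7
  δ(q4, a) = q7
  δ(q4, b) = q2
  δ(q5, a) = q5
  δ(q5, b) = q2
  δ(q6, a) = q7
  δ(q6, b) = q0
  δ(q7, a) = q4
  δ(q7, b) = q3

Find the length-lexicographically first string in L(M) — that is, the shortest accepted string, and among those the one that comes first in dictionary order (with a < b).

aaa

A breadth-first search from q0 reaches an accepting state first via the path q0 → q1 → q3 → q2 on input aaa.
No string of length < 3 is accepted (BFS exhausts all shorter strings without reaching an accepting state), and aaa is the lexicographically least accepting string of length 3.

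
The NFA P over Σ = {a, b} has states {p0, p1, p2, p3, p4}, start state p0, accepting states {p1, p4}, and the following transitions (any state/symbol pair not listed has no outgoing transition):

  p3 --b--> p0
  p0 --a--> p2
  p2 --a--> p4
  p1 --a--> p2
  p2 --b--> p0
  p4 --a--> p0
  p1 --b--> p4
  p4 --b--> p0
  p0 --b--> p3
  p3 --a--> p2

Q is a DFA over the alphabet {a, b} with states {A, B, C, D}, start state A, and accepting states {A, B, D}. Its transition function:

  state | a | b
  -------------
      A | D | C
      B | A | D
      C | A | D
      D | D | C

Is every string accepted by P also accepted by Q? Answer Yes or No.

Exploring the product automaton P × Q from the start pair (p0, A), following both machines on each input symbol, reaches 8 state pairs: (p0, A), (p2, D), (p3, C), (p4, D), (p0, C), (p2, A), (p0, D), (p3, D).
P accepts in {p1, p4} and Q accepts in {A, B, D}. The reachable pairs whose P-component is accepting are (p4, D); in each of them the Q-component is accepting too, so the product for L(P) \ L(Q) (P-component accepting, Q-component rejecting) has no reachable accepting pair and the difference is empty.
Hence every string in L(P) is also in L(Q).

Yes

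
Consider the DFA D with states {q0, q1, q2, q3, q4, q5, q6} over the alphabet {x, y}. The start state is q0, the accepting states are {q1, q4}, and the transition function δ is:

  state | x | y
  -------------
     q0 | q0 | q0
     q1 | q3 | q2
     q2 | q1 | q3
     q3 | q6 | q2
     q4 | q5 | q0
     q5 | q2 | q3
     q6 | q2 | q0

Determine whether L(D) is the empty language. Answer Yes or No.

The states reachable from the start state are {q0}.
None of the accepting states {q1, q4} is reachable, so no string is accepted and L(D) = ∅.

Yes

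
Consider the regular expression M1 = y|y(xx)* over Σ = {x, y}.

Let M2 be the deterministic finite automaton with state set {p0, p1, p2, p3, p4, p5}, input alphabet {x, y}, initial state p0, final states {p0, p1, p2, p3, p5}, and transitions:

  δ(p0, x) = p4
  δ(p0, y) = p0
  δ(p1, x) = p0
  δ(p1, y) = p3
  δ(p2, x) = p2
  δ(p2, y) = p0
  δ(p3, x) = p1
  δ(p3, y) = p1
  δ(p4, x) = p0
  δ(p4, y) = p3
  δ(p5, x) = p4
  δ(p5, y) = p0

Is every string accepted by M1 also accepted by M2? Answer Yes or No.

Converting the expression M1 to a DFA (subset construction, then merging equivalent states) gives the minimal DFA with states {r0, r1, r2, r3}, start state r0, accepting states {r2} and transitions r0: x→r1, y→r2; r1: x→r1, y→r1; r2: x→r3, y→r1; r3: x→r2, y→r1.
Exploring the product automaton M1 × M2 from the start pair (r0, p0), following both machines on each input symbol, reaches 7 state pairs: (r0, p0), (r1, p4), (r2, p0), (r1, p0), (r1, p3), (r3, p4), (r1, p1).
M1 accepts in {r2} and M2 accepts in {p0, p1, p2, p3, p5}. The reachable pairs whose M1-component is accepting are (r2, p0); in each of them the M2-component is accepting too, so the product for L(M1) \ L(M2) (M1-component accepting, M2-component rejecting) has no reachable accepting pair and the difference is empty.
Hence every string in L(M1) is also in L(M2).

Yes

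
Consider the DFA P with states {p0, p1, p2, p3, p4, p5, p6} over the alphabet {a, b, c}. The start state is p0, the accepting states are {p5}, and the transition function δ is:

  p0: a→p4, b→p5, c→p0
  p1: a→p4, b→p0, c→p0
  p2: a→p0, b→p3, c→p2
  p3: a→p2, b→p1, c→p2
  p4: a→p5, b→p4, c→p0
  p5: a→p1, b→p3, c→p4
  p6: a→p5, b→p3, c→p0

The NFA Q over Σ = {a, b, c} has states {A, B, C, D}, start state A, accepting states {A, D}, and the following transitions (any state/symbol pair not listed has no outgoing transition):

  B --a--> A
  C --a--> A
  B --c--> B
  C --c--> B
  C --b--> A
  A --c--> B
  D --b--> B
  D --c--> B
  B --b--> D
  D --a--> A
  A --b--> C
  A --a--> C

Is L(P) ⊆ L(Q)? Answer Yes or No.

No

The string b is in L(P) but not in L(Q).
So L(P) ⊄ L(Q).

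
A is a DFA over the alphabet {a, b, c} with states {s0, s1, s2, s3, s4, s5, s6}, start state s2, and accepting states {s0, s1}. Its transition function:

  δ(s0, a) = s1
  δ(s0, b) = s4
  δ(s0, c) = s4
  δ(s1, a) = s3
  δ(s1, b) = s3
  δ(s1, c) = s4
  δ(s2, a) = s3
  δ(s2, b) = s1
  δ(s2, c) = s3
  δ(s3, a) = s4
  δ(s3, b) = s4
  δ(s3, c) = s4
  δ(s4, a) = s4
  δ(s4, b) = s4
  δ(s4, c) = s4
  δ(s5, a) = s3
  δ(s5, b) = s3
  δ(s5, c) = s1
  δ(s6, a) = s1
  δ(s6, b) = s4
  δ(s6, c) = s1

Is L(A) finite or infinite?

The useful states (reachable from s2 and able to reach an accepting state) are {s1, s2}.
Restricted to these states the transition graph has no cycle, so every accepting path has bounded length and L is finite.

finite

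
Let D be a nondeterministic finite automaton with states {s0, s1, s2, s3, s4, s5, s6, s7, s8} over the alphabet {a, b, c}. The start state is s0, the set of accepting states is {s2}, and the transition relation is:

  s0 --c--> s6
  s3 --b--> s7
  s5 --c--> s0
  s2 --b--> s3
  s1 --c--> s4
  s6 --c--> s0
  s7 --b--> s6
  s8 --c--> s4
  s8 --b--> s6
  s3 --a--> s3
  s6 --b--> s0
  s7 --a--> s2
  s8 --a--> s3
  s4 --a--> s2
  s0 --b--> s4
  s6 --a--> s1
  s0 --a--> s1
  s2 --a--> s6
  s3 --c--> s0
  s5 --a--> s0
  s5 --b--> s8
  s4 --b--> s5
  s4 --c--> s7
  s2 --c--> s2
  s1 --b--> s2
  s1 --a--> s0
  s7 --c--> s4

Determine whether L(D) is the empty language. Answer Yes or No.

The string ab is accepted: the run s0 → s1 → s2 ends in the accepting state s2.
Since at least one string is accepted, L(D) is not empty.

No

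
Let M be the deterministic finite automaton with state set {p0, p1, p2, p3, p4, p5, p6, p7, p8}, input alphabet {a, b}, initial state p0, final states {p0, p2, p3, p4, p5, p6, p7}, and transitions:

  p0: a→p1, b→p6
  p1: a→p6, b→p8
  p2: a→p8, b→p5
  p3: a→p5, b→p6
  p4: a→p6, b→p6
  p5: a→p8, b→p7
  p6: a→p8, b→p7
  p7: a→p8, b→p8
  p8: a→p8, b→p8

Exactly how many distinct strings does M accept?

The useful subgraph on states {p0, p1, p6, p7} is acyclic, so L(M) is finite; the longest accepting path visits 4 useful states, giving maximum string length 3.
Counting accepting paths from p0 by length: 1 of length 0, 1 of length 1, 2 of length 2, 1 of length 3. Total 5.

5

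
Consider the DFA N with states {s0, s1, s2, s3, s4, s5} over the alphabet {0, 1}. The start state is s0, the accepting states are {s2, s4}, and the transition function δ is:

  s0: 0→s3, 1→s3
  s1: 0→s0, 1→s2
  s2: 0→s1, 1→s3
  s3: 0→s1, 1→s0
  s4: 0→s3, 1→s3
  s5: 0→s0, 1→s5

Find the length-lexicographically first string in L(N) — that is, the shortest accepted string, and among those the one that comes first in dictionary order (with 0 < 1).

001

A breadth-first search from s0 reaches an accepting state first via the path s0 → s3 → s1 → s2 on input 001.
No string of length < 3 is accepted (BFS exhausts all shorter strings without reaching an accepting state), and 001 is the lexicographically least accepting string of length 3.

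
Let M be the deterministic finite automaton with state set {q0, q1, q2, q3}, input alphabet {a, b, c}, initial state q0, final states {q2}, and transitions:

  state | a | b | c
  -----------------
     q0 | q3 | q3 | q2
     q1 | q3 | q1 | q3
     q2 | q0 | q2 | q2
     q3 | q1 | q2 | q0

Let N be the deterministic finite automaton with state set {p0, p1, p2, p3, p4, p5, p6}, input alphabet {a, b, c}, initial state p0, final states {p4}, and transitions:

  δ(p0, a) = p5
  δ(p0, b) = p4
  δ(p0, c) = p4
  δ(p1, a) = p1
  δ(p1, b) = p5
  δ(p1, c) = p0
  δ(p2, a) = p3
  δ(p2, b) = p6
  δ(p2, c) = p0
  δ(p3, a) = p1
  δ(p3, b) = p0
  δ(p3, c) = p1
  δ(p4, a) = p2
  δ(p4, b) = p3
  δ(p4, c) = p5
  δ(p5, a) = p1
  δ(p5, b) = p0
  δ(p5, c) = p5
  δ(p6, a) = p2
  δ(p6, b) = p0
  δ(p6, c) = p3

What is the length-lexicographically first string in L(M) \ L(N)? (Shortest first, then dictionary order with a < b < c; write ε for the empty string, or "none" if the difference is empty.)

The string ab is accepted by M but not by N.
No shorter string lies in the difference, and ab is the lexicographically first length-2 string in L(M) \ L(N).

ab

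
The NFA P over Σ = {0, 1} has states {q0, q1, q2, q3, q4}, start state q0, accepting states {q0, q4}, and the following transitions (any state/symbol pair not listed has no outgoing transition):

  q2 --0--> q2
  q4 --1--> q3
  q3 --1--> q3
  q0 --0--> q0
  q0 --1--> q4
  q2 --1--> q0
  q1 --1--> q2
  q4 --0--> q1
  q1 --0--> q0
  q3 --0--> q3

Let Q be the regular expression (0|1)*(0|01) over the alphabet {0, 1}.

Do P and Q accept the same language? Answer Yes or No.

No

The empty string ε is accepted by P but rejected by Q.
So L(P) ≠ L(Q).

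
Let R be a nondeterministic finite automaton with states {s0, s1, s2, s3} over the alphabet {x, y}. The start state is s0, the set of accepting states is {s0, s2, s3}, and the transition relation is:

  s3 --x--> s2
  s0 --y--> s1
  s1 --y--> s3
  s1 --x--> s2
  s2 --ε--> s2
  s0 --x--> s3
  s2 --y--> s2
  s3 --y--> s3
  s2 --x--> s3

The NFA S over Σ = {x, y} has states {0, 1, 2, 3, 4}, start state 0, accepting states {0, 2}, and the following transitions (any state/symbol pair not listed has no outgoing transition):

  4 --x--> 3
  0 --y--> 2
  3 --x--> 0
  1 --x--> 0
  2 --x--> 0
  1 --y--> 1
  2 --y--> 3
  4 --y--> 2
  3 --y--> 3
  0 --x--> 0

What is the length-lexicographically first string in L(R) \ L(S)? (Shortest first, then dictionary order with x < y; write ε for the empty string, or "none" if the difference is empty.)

yy

The string yy is accepted by R but not by S.
No shorter string lies in the difference, and yy is the lexicographically first length-2 string in L(R) \ L(S).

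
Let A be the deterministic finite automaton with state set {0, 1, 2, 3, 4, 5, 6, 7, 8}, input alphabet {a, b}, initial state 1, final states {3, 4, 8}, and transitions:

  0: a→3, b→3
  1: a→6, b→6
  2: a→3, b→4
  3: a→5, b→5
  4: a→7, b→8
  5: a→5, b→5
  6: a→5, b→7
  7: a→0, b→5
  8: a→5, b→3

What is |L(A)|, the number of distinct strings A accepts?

4

The useful subgraph on states {0, 1, 3, 6, 7} is acyclic, so L(A) is finite; the longest accepting path visits 5 useful states, giving maximum string length 4.
Counting accepting paths from 1 by length: 4 of length 4. Total 4.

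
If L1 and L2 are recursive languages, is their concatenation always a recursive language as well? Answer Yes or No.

For an input of length n, try each of the n+1 split points, running the decider for L₁ on the prefix and the decider for L₂ on the suffix; accept if some split succeeds. Finitely many halting sub-runs, so this decides L₁L₂.
So the recursive languages are closed under concatenation.

Yes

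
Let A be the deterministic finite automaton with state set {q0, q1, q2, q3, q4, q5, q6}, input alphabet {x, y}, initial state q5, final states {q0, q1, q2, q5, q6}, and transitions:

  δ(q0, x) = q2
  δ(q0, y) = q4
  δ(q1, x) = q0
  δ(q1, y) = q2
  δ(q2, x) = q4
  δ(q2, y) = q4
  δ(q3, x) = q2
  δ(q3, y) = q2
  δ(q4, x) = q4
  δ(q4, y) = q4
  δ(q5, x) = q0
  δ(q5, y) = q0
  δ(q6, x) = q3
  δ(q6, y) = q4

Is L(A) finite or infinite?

finite

The useful states (reachable from q5 and able to reach an accepting state) are {q0, q2, q5}.
Restricted to these states the transition graph has no cycle, so every accepting path has bounded length and L is finite.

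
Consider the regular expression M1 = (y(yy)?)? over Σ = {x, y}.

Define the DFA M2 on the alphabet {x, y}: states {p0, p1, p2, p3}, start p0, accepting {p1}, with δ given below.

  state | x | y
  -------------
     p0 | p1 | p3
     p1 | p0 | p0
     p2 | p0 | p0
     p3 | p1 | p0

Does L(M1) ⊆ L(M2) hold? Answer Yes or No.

No

The empty string ε is in L(M1) but not in L(M2).
So L(M1) ⊄ L(M2).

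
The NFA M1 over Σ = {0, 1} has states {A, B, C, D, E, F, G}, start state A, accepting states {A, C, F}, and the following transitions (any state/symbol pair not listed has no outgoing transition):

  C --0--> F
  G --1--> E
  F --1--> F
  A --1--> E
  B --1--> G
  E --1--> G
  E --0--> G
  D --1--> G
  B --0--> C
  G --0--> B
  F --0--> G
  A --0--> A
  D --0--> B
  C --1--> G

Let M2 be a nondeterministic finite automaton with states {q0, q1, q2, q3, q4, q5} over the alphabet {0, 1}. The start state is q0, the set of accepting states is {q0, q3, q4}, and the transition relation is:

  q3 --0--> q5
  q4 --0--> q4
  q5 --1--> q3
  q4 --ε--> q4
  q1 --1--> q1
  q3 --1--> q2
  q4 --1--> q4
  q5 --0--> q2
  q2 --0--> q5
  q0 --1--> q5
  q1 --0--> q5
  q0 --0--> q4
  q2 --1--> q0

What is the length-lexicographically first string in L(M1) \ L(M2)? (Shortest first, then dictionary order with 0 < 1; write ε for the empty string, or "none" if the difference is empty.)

The string 1000 is accepted by M1 but not by M2.
No shorter string lies in the difference, and 1000 is the lexicographically first length-4 string in L(M1) \ L(M2).

1000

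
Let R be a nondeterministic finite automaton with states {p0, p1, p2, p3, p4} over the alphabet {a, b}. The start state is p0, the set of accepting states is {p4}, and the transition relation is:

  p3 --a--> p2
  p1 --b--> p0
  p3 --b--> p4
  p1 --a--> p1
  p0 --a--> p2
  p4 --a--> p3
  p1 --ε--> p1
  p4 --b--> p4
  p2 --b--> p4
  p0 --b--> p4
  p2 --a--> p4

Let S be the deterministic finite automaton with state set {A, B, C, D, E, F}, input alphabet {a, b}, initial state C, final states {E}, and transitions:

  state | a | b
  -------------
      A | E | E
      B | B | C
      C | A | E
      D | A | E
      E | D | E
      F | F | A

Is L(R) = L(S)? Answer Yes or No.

Exploring the product automaton R × S from the start pair (p0, C), following both machines on each input symbol, reaches 4 state pairs: (p0, C), (p2, A), (p4, E), (p3, D).
R accepts in {p4} and S accepts in {E}. In every reachable pair the two components are either both accepting — (p4, E) — or both non-accepting, so no string is accepted by exactly one of the machines: L(R) \ L(S) and L(S) \ L(R) are both empty.
Hence every string is accepted by R iff it is accepted by S, and the two languages coincide.

Yes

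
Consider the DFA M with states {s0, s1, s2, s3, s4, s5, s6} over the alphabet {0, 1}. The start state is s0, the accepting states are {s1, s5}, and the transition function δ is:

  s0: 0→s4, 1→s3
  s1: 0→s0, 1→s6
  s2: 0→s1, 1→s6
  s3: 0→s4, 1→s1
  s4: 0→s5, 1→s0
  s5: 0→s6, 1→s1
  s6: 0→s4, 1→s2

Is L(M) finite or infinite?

State s0 is reachable from the start and can reach an accepting state, and it lies on the cycle s0 → s3 → s1 → s0.
Traversing that cycle any number of times yields accepted strings of unbounded length, so the language is infinite.

infinite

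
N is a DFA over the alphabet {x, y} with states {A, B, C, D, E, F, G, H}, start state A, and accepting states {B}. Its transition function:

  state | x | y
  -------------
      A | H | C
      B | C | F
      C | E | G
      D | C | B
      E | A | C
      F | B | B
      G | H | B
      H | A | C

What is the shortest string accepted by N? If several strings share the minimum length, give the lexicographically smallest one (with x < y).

A breadth-first search from A reaches an accepting state first via the path A → C → G → B on input yyy.
No string of length < 3 is accepted (BFS exhausts all shorter strings without reaching an accepting state), and yyy is the lexicographically least accepting string of length 3.

yyy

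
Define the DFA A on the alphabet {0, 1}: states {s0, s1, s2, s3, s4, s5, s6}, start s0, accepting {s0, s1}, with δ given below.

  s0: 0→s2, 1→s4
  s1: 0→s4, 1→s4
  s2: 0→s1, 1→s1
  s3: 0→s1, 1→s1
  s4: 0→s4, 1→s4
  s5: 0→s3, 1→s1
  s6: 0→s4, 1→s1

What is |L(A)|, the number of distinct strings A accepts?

3

The useful subgraph on states {s0, s1, s2} is acyclic, so L(A) is finite; the longest accepting path visits 3 useful states, giving maximum string length 2.
Counting accepting paths from s0 by length: 1 of length 0, 2 of length 2. Total 3.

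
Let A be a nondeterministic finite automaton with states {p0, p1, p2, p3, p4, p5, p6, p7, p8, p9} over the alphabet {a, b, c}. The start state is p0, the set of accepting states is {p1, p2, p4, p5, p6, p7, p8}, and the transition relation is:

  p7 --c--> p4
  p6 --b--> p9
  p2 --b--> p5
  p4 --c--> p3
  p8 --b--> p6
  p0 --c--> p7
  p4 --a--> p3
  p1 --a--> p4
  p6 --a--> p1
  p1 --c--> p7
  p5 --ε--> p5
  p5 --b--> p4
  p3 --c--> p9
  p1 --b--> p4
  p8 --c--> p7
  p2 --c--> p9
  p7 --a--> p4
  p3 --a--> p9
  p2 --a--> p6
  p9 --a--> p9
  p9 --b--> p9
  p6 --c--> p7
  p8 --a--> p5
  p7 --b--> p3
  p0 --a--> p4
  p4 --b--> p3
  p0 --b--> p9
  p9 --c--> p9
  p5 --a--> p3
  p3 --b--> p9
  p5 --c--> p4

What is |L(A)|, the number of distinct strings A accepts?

The useful subgraph on states {p0, p4, p7} is acyclic, so L(A) is finite; the longest accepting path visits 3 useful states, giving maximum string length 2.
Counting accepting paths from p0 by length: 2 of length 1, 2 of length 2. Total 4.

4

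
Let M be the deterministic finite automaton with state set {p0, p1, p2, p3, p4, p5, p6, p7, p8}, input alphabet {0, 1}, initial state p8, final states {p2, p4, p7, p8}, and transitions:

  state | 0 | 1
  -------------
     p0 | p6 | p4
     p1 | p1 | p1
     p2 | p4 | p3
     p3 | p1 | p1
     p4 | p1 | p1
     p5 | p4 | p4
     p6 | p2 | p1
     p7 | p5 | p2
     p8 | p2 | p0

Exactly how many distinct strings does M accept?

6

The useful subgraph on states {p0, p2, p4, p6, p8} is acyclic, so L(M) is finite; the longest accepting path visits 5 useful states, giving maximum string length 4.
Counting accepting paths from p8 by length: 1 of length 0, 1 of length 1, 2 of length 2, 1 of length 3, 1 of length 4. Total 6.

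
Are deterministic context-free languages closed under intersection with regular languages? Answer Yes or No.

Run the DPDA and a DFA for the regular language in lock-step (product of the two finite controls, one shared stack, the DFA component advancing only on genuine input moves); the result is still deterministic and accepts when both components accept.
So the deterministic context-free languages are closed under intersection with a regular language.

Yes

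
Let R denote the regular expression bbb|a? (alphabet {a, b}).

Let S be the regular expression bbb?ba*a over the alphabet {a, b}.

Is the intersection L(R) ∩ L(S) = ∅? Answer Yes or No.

Converting the expression R to a DFA (subset construction, then merging equivalent states) gives the minimal DFA with states {r0, r1, r2, r3, r4}, start state r0, accepting states {r0, r1} and transitions r0: a→r1, b→r2; r1: a→r3, b→r3; r2: a→r3, b→r4; r3: a→r3, b→r3; r4: a→r3, b→r1.
Converting the expression S to a DFA (subset construction, then merging equivalent states) gives the minimal DFA with states {s0, s1, s2, s3, s4, s5, s6}, start state s0, accepting states {s5} and transitions s0: a→s1, b→s2; s1: a→s1, b→s1; s2: a→s1, b→s3; s3: a→s1, b→s4; s4: a→s5, b→s6; s5: a→s5, b→s1; s6: a→s5, b→s1.
Exploring the product automaton R × S from the start pair (r0, s0), following both machines on each input symbol, reaches 8 state pairs: (r0, s0), (r1, s1), (r2, s2), (r3, s1), (r4, s3), (r1, s4), (r3, s5), (r3, s6).
R accepts in {r0, r1} and S accepts in {s5}; no reachable pair has both components accepting, so no string drives both machines to acceptance simultaneously and L(R) ∩ L(S) = ∅.
So no string is accepted by both, and the intersection is empty.

Yes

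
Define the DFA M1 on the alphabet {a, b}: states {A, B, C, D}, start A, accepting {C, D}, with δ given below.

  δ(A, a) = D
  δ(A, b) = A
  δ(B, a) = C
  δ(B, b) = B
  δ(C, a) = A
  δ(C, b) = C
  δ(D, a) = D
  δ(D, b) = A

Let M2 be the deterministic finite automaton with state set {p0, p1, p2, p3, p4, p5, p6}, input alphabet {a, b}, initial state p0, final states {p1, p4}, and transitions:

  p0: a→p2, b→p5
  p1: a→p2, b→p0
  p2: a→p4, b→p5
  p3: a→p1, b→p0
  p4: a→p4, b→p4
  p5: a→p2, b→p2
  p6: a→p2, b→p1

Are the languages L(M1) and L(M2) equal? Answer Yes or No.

No

The string a is accepted by M1 but rejected by M2.
So L(M1) ≠ L(M2).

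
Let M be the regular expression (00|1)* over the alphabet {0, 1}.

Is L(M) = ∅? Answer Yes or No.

No

The empty string ε matches the expression, so it belongs to L(M).
Since L(M) contains at least one string, it is not empty.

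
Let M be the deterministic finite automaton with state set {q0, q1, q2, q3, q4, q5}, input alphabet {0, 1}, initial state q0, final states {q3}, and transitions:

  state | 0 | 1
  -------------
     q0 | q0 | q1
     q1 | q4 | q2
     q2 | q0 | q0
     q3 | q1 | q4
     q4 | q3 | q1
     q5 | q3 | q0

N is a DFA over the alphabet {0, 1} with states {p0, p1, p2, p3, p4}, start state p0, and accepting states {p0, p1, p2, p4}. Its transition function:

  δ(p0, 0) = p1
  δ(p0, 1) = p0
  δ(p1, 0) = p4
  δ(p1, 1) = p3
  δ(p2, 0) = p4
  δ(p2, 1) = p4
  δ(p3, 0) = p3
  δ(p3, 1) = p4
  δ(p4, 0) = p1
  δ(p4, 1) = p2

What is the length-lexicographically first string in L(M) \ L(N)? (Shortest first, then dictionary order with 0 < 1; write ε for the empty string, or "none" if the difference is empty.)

The string 0100 is accepted by M but not by N.
No shorter string lies in the difference, and 0100 is the lexicographically first length-4 string in L(M) \ L(N).

0100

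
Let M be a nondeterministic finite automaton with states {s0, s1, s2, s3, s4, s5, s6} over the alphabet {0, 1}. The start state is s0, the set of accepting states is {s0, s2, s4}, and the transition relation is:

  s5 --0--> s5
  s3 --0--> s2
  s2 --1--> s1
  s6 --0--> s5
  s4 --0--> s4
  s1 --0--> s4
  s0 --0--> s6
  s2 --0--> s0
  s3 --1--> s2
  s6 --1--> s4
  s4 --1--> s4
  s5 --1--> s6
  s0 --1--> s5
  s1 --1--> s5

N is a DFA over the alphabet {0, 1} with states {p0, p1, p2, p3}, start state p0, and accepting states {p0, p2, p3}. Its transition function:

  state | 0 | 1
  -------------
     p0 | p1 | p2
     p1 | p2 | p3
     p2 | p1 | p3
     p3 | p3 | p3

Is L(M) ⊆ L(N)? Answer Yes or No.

Exploring the product automaton M × N from the start pair (s0, p0), following both machines on each input symbol, reaches 7 state pairs: (s0, p0), (s6, p1), (s5, p2), (s4, p3), (s5, p1), (s6, p3), (s5, p3).
M accepts in {s0, s2, s4} and N accepts in {p0, p2, p3}. The reachable pairs whose M-component is accepting are (s0, p0), (s4, p3); in each of them the N-component is accepting too, so the product for L(M) \ L(N) (M-component accepting, N-component rejecting) has no reachable accepting pair and the difference is empty.
Hence every string in L(M) is also in L(N).

Yes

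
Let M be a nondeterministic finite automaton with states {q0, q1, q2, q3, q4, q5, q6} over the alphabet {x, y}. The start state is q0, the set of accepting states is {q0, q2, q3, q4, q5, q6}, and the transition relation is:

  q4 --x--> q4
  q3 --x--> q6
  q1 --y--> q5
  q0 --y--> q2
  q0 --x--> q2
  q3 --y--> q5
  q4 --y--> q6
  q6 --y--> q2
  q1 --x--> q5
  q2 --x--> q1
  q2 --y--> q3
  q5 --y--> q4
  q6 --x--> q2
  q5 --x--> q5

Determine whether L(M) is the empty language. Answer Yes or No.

No

The empty string ε is accepted: the run q0 ends in the accepting state q0.
Since at least one string is accepted, L(M) is not empty.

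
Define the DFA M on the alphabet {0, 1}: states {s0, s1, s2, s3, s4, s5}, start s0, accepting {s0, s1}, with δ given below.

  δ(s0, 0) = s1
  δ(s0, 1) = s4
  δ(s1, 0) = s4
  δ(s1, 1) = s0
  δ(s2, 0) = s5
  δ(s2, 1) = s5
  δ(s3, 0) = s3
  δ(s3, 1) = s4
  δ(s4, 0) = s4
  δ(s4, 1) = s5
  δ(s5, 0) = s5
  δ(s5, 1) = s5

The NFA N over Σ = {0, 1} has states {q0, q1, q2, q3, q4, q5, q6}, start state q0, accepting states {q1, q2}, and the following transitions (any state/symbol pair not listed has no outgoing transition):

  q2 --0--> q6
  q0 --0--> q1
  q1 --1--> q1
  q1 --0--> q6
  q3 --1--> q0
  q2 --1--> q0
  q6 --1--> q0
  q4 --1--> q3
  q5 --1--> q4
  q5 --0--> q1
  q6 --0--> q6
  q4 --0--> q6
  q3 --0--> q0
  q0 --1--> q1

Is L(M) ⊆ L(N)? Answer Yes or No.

No

The empty string ε is in L(M) but not in L(N).
So L(M) ⊄ L(N).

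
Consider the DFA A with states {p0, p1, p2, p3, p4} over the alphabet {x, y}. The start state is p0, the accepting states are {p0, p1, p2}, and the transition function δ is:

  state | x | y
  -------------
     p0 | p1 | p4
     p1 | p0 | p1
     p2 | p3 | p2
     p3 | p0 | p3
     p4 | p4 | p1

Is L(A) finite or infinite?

infinite

State p0 is reachable from the start and can reach an accepting state, and it lies on the cycle p0 → p1 → p0.
Traversing that cycle any number of times yields accepted strings of unbounded length, so the language is infinite.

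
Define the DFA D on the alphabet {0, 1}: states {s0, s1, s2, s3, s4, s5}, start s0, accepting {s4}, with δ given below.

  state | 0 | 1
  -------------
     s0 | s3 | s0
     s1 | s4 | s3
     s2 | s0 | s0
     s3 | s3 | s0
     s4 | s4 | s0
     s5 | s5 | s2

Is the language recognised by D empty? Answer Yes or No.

The states reachable from the start state are {s0, s3}.
None of the accepting states {s4} is reachable, so no string is accepted and L(D) = ∅.

Yes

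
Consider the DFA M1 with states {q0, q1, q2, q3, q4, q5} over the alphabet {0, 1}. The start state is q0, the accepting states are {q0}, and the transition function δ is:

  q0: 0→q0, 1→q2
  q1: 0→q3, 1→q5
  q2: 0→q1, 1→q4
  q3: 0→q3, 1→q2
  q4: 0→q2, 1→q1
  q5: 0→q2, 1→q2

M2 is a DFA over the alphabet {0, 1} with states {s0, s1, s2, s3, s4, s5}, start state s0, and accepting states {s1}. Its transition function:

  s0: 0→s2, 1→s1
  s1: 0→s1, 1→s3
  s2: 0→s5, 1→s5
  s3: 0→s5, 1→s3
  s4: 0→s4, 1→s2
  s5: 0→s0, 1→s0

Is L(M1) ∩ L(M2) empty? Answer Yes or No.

Exploring the product automaton M1 × M2 from the start pair (q0, s0), following both machines on each input symbol, reaches 25 state pairs: (q0, s0), (q0, s2), (q2, s1), (q0, s5), (q2, s5), (q1, s1), (q4, s3), (q2, s0), (q1, s0), (q4, s0), (q3, s1), (q5, s3), (q1, s3), (q1, s2), (q4, s1), (q3, s2), (q5, s1), (q2, s2), (q2, s3), (q3, s5), (q5, s5), (q1, s5), (q4, s5), (q3, s0), (q5, s0).
M1 accepts in {q0} and M2 accepts in {s1}; no reachable pair has both components accepting, so no string drives both machines to acceptance simultaneously and L(M1) ∩ L(M2) = ∅.
So no string is accepted by both, and the intersection is empty.

Yes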